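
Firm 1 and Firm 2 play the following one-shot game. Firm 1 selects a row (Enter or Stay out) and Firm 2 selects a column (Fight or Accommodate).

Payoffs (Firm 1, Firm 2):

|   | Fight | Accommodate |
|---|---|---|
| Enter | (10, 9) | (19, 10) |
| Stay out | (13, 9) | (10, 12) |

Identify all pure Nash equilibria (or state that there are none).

(Enter, Accommodate)

(Enter, Fight): Firm 1 prefers Stay out (13 > 10); Firm 2 prefers Accommodate (10 > 9) — not an equilibrium.
(Enter, Accommodate): Firm 1 gets 19 ≥ 10 from Stay out, and Firm 2 gets 10 ≥ 9 from Fight — Nash equilibrium.
(Stay out, Fight): Firm 2 prefers Accommodate (12 > 9) — not an equilibrium.
(Stay out, Accommodate): Firm 1 prefers Enter (19 > 10) — not an equilibrium.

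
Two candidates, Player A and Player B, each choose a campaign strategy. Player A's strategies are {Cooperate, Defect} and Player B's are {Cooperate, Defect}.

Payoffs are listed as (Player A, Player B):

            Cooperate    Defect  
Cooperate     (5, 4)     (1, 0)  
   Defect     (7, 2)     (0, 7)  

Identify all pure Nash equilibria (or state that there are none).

(Cooperate, Cooperate): Player A prefers Defect (7 > 5) — not an equilibrium.
(Cooperate, Defect): Player B prefers Cooperate (4 > 0) — not an equilibrium.
(Defect, Cooperate): Player B prefers Defect (7 > 2) — not an equilibrium.
(Defect, Defect): Player A prefers Cooperate (1 > 0) — not an equilibrium.

none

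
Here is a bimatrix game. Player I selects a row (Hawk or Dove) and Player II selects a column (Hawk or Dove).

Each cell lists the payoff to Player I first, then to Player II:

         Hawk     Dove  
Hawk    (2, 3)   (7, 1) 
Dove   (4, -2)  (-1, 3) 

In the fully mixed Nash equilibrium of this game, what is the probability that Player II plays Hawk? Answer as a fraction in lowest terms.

Let y be the probability that Player II plays Hawk. In a completely mixed equilibrium, Player I must be indifferent between Hawk and Dove.
Player I's expected payoff from Hawk is 2y + 7(1−y); from Dove it is 4y − (1−y).
Setting these equal: −5y + 7 = 5y − 1, so y = 4/5.

4/5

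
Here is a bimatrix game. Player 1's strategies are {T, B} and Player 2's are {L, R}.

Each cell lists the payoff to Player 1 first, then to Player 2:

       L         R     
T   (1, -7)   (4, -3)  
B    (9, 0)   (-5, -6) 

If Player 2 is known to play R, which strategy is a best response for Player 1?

T

Against R, Player 1 earns 4 from T and -5 from B.
So T is the best response.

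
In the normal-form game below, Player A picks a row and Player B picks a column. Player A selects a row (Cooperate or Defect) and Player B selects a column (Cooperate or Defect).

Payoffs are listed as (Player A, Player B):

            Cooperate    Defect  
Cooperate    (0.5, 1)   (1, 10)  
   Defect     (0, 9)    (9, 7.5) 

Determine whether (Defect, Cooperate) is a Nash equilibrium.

At (Defect, Cooperate), Player A earns 0; switching to Cooperate would give 0.5, so Player A would deviate.
Player B earns 9; switching to Defect would give 7.5, so Player B has no profitable deviation.
Since at least one player can profitably deviate, this is not a Nash equilibrium.

No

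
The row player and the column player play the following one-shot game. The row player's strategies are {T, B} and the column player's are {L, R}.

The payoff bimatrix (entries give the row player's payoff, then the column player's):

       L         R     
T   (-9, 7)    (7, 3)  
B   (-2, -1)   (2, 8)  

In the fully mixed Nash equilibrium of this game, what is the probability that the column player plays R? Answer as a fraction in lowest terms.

7/12

Let q be the probability that the column player plays L. In a completely mixed equilibrium, the row player must be indifferent between T and B.
The row player's expected payoff from T is −9q + 7(1−q); from B it is −2q + 2(1−q).
Setting these equal: −16q + 7 = −4q + 2, so q = 5/12.
Therefore the column player plays R with probability 1 − 5/12 = 7/12.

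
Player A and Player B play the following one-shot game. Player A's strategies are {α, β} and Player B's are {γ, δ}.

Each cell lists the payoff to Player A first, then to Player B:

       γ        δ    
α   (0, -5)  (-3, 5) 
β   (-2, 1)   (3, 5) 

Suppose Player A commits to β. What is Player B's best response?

Against β, Player B earns 1 from γ and 5 from δ.
So δ is the best response.

δ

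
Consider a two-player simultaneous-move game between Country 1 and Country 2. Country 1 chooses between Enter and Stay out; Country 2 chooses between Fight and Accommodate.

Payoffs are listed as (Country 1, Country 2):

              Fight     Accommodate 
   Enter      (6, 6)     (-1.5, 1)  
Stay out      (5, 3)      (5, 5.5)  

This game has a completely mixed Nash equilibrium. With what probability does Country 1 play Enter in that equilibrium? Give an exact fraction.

Let r be the probability that Country 1 plays Enter. In a completely mixed equilibrium, Country 2 must be indifferent between Fight and Accommodate.
Country 2's expected payoff from Fight is 6r + 3(1−r); from Accommodate it is r + 5.5(1−r).
Setting these equal: 3r + 3 = −4.5r + 5.5, so r = 1/3.

1/3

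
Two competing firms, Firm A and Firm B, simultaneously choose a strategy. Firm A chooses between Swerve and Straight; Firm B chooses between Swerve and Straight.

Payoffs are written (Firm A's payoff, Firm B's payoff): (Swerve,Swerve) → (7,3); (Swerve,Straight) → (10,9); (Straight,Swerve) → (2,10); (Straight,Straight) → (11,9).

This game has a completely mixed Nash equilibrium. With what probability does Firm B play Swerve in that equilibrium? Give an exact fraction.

Let q be the probability that Firm B plays Swerve. In a completely mixed equilibrium, Firm A must be indifferent between Swerve and Straight.
Firm A's expected payoff from Swerve is 7q + 10(1−q); from Straight it is 2q + 11(1−q).
Setting these equal: −3q + 10 = −9q + 11, so q = 1/6.

1/6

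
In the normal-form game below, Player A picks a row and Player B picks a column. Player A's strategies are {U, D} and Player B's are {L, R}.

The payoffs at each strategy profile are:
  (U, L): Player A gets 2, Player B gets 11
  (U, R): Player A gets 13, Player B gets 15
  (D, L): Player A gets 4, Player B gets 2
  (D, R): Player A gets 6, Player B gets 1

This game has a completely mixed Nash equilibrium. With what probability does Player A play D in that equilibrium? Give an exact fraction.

Let x be the probability that Player A plays U. In a completely mixed equilibrium, Player B must be indifferent between L and R.
Player B's expected payoff from L is 11x + 2(1−x); from R it is 15x + (1−x).
Setting these equal: 9x + 2 = 14x + 1, so x = 1/5.
Therefore Player A plays D with probability 1 − 1/5 = 4/5.

4/5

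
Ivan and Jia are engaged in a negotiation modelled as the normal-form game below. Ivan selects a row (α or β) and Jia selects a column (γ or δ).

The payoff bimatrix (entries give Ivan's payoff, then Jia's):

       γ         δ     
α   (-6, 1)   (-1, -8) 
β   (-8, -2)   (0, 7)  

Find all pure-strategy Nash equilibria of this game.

(α, γ): Ivan gets -6 ≥ -8 from β, and Jia gets 1 ≥ -8 from δ — Nash equilibrium.
(α, δ): Ivan prefers β (0 > -1); Jia prefers γ (1 > -8) — not an equilibrium.
(β, γ): Ivan prefers α (-6 > -8); Jia prefers δ (7 > -2) — not an equilibrium.
(β, δ): Ivan gets 0 ≥ -1 from α, and Jia gets 7 ≥ -2 from γ — Nash equilibrium.

(α, γ) and (β, δ)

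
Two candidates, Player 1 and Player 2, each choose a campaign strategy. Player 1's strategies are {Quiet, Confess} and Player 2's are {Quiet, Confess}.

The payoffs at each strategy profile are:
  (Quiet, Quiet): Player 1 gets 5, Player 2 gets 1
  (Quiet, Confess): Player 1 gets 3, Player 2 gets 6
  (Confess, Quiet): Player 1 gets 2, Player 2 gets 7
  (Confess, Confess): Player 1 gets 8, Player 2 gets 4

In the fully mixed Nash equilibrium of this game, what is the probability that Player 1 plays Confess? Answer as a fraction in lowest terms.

Let p be the probability that Player 1 plays Quiet. In a completely mixed equilibrium, Player 2 must be indifferent between Quiet and Confess.
Player 2's expected payoff from Quiet is p + 7(1−p); from Confess it is 6p + 4(1−p).
Setting these equal: −6p + 7 = 2p + 4, so p = 3/8.
Therefore Player 1 plays Confess with probability 1 − 3/8 = 5/8.

5/8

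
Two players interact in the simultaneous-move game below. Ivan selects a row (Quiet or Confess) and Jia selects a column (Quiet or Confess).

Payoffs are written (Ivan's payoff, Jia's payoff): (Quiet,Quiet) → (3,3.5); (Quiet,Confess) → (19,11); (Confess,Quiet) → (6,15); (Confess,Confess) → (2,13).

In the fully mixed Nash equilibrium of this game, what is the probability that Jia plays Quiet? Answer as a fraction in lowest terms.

Let c be the probability that Jia plays Quiet. In a completely mixed equilibrium, Ivan must be indifferent between Quiet and Confess.
Ivan's expected payoff from Quiet is 3c + 19(1−c); from Confess it is 6c + 2(1−c).
Setting these equal: −16c + 19 = 4c + 2, so c = 17/20.

17/20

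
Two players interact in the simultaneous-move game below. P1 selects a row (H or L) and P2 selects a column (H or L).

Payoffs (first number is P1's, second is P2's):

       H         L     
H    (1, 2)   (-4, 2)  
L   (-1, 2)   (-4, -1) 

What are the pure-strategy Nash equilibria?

(H, H): P1 gets 1 ≥ -1 from L, and P2 gets 2 ≥ 2 from L — Nash equilibrium.
(H, L): P1 gets -4 ≥ -4 from L, and P2 gets 2 ≥ 2 from H — Nash equilibrium.
(L, H): P1 prefers H (1 > -1) — not an equilibrium.
(L, L): P2 prefers H (2 > -1) — not an equilibrium.

(H, H) and (H, L)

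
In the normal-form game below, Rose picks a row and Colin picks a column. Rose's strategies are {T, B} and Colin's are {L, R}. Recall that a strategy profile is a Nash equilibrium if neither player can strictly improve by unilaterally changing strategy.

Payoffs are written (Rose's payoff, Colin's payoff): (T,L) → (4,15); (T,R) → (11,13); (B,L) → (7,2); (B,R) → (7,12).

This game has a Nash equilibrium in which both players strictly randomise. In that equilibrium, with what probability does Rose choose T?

5/6

Let r be the probability that Rose plays T. In a completely mixed equilibrium, Colin must be indifferent between L and R.
Colin's expected payoff from L is 15r + 2(1−r); from R it is 13r + 12(1−r).
Setting these equal: 13r + 2 = r + 12, so r = 5/6.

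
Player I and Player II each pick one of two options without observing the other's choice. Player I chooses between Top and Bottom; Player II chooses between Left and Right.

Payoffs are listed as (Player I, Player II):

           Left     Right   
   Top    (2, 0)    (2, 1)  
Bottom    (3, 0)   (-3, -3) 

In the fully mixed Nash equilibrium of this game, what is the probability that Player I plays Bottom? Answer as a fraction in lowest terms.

Let p be the probability that Player I plays Top. In a completely mixed equilibrium, Player II must be indifferent between Left and Right.
Player II's expected payoff from Left is 0; from Right it is p − 3(1−p).
Setting these equal: 0 = 4p − 3, so p = 3/4.
Therefore Player I plays Bottom with probability 1 − 3/4 = 1/4.

1/4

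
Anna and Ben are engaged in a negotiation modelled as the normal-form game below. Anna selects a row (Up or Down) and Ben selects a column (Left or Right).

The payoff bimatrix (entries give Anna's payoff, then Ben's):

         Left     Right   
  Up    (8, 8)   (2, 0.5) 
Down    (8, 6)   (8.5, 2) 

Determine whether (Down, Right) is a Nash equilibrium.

At (Down, Right), Anna earns 8.5; switching to Up would give 2, so Anna has no profitable deviation.
Ben earns 2; switching to Left would give 6, so Ben would deviate.
Since at least one player can profitably deviate, this is not a Nash equilibrium.

No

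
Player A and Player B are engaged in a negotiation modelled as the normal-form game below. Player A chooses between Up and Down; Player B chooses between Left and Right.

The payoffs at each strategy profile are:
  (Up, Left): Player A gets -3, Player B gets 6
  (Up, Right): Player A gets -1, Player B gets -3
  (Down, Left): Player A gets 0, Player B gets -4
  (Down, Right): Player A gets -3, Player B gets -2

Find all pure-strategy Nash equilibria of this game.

none

(Up, Left): Player A prefers Down (0 > -3) — not an equilibrium.
(Up, Right): Player B prefers Left (6 > -3) — not an equilibrium.
(Down, Left): Player B prefers Right (-2 > -4) — not an equilibrium.
(Down, Right): Player A prefers Up (-1 > -3) — not an equilibrium.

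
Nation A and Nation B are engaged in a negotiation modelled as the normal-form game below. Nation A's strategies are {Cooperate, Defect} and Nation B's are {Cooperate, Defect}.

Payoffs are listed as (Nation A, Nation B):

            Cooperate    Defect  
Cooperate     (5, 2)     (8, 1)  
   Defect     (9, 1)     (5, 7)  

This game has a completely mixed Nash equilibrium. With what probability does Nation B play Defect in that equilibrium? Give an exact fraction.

Let y be the probability that Nation B plays Cooperate. In a completely mixed equilibrium, Nation A must be indifferent between Cooperate and Defect.
Nation A's expected payoff from Cooperate is 5y + 8(1−y); from Defect it is 9y + 5(1−y).
Setting these equal: −3y + 8 = 4y + 5, so y = 3/7.
Therefore Nation B plays Defect with probability 1 − 3/7 = 4/7.

4/7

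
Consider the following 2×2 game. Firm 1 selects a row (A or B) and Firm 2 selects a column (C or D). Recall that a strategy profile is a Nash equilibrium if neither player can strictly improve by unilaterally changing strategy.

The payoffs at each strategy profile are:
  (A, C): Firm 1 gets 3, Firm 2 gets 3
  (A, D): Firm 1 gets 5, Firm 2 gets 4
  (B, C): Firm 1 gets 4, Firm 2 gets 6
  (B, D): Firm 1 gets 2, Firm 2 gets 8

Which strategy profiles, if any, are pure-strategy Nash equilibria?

(A, D)

(A, C): Firm 1 prefers B (4 > 3); Firm 2 prefers D (4 > 3) — not an equilibrium.
(A, D): Firm 1 gets 5 ≥ 2 from B, and Firm 2 gets 4 ≥ 3 from C — Nash equilibrium.
(B, C): Firm 2 prefers D (8 > 6) — not an equilibrium.
(B, D): Firm 1 prefers A (5 > 2) — not an equilibrium.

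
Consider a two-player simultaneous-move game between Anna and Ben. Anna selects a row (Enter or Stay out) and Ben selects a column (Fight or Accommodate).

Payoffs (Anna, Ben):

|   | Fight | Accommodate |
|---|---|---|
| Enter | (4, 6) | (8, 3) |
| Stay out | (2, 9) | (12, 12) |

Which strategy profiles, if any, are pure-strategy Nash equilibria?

(Enter, Fight): Anna gets 4 ≥ 2 from Stay out, and Ben gets 6 ≥ 3 from Accommodate — Nash equilibrium.
(Enter, Accommodate): Anna prefers Stay out (12 > 8); Ben prefers Fight (6 > 3) — not an equilibrium.
(Stay out, Fight): Anna prefers Enter (4 > 2); Ben prefers Accommodate (12 > 9) — not an equilibrium.
(Stay out, Accommodate): Anna gets 12 ≥ 8 from Enter, and Ben gets 12 ≥ 9 from Fight — Nash equilibrium.

(Enter, Fight) and (Stay out, Accommodate)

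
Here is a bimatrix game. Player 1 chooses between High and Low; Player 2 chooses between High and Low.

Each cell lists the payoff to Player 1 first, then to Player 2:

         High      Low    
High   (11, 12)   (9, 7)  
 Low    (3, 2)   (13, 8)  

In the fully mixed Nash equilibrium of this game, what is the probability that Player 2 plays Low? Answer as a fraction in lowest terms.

Let y be the probability that Player 2 plays High. In a completely mixed equilibrium, Player 1 must be indifferent between High and Low.
Player 1's expected payoff from High is 11y + 9(1−y); from Low it is 3y + 13(1−y).
Setting these equal: 2y + 9 = −10y + 13, so y = 1/3.
Therefore Player 2 plays Low with probability 1 − 1/3 = 2/3.

2/3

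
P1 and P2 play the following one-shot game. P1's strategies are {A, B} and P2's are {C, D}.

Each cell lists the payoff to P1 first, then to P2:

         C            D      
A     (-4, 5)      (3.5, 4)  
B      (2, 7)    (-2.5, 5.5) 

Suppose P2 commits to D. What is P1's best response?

Against D, P1 earns 3.5 from A and -2.5 from B.
So A is the best response.

A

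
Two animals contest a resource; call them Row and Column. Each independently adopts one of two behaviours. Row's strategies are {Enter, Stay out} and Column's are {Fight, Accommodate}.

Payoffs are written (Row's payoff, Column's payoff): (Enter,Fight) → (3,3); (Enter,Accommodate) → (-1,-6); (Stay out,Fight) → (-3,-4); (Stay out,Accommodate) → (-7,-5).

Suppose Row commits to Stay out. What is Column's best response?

Fight

Against Stay out, Column earns -4 from Fight and -5 from Accommodate.
So Fight is the best response.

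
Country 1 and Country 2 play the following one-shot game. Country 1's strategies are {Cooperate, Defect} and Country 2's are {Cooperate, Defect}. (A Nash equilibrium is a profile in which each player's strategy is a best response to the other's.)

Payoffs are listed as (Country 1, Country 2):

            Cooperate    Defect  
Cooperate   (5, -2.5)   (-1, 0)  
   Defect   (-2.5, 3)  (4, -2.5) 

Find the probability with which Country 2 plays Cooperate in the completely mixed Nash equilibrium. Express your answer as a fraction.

Let c be the probability that Country 2 plays Cooperate. In a completely mixed equilibrium, Country 1 must be indifferent between Cooperate and Defect.
Country 1's expected payoff from Cooperate is 5c − (1−c); from Defect it is −2.5c + 4(1−c).
Setting these equal: 6c − 1 = −6.5c + 4, so c = 2/5.

2/5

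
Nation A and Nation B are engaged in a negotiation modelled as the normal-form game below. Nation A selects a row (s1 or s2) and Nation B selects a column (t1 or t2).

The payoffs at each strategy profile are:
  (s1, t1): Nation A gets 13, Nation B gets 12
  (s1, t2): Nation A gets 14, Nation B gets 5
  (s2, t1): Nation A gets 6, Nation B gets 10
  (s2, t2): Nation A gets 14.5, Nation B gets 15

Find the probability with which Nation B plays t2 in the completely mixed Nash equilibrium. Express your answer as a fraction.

14/15

Let c be the probability that Nation B plays t1. In a completely mixed equilibrium, Nation A must be indifferent between s1 and s2.
Nation A's expected payoff from s1 is 13c + 14(1−c); from s2 it is 6c + 14.5(1−c).
Setting these equal: −c + 14 = −8.5c + 14.5, so c = 1/15.
Therefore Nation B plays t2 with probability 1 − 1/15 = 14/15.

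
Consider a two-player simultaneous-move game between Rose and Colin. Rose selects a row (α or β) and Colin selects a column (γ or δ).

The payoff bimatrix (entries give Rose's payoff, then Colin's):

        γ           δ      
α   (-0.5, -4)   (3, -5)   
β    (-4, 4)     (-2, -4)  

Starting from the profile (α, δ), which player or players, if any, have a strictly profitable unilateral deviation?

Colin

Rose at (α, δ) earns 3; deviating to β yields -2 — not better.
Colin earns -5; deviating to γ yields -4 — a strict improvement.
Only Colin has a strictly profitable deviation.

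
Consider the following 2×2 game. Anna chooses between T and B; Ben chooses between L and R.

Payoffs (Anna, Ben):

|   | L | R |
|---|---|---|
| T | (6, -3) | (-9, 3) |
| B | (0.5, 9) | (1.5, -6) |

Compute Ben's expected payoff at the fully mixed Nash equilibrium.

First find p, the probability Anna plays T, from Ben's indifference between L and R: −3p + 9(1−p) = 3p − 6(1−p), giving p = 5/7.
Since Ben is indifferent in equilibrium, Ben's expected payoff equals the payoff from either column against (5/7, 2/7). Using L: −3(5/7) + 9(2/7) = 3/7.

3/7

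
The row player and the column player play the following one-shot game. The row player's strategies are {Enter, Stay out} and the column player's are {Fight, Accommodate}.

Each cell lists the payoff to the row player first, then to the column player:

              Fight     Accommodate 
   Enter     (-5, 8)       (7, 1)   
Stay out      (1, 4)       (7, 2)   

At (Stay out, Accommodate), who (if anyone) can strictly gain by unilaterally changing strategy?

The row player at (Stay out, Accommodate) earns 7; deviating to Enter yields 7 — not better.
The column player earns 2; deviating to Fight yields 4 — a strict improvement.
Only the column player has a strictly profitable deviation.

The column player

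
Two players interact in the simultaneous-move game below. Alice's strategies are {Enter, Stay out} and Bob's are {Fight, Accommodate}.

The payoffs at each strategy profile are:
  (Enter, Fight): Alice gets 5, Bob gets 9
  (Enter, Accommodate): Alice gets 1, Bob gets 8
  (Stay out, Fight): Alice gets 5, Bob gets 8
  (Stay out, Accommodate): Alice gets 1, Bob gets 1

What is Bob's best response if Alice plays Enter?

Against Enter, Bob earns 9 from Fight and 8 from Accommodate.
So Fight is the best response.

Fight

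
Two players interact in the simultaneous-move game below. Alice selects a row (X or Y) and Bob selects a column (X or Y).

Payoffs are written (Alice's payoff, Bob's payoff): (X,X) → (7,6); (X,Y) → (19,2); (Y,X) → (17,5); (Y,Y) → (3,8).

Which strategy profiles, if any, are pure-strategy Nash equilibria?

none

(X, X): Alice prefers Y (17 > 7) — not an equilibrium.
(X, Y): Bob prefers X (6 > 2) — not an equilibrium.
(Y, X): Bob prefers Y (8 > 5) — not an equilibrium.
(Y, Y): Alice prefers X (19 > 3) — not an equilibrium.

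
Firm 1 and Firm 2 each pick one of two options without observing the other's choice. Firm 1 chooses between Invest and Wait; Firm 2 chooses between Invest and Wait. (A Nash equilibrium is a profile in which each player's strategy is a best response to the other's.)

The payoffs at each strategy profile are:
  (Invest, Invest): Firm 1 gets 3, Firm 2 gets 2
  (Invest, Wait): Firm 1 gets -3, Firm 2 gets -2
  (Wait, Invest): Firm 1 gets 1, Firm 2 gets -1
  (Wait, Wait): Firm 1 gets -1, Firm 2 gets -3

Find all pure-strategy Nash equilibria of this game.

(Invest, Invest)

(Invest, Invest): Firm 1 gets 3 ≥ 1 from Wait, and Firm 2 gets 2 ≥ -2 from Wait — Nash equilibrium.
(Invest, Wait): Firm 1 prefers Wait (-1 > -3); Firm 2 prefers Invest (2 > -2) — not an equilibrium.
(Wait, Invest): Firm 1 prefers Invest (3 > 1) — not an equilibrium.
(Wait, Wait): Firm 2 prefers Invest (-1 > -3) — not an equilibrium.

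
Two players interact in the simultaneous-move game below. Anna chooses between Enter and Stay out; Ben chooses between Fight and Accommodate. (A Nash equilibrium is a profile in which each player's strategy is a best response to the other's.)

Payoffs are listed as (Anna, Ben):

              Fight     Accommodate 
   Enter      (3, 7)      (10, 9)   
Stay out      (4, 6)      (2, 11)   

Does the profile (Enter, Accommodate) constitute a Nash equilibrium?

Yes

At (Enter, Accommodate), Anna earns 10; switching to Stay out would give 2, so Anna has no profitable deviation.
Ben earns 9; switching to Fight would give 7, so Ben has no profitable deviation.
Neither player can gain by a unilateral deviation, so this profile is a Nash equilibrium.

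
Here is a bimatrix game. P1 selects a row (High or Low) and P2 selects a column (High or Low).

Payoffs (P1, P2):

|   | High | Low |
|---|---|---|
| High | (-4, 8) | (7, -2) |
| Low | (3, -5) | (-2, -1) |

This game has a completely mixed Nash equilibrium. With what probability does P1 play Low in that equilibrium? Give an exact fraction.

Let x be the probability that P1 plays High. In a completely mixed equilibrium, P2 must be indifferent between High and Low.
P2's expected payoff from High is 8x − 5(1−x); from Low it is −2x − (1−x).
Setting these equal: 13x − 5 = −x − 1, so x = 2/7.
Therefore P1 plays Low with probability 1 − 2/7 = 5/7.

5/7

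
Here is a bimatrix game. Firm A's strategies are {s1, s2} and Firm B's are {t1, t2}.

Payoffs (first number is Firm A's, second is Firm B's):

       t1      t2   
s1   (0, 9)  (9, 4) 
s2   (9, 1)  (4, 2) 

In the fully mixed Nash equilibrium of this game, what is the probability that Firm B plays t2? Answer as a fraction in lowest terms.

Let y be the probability that Firm B plays t1. In a completely mixed equilibrium, Firm A must be indifferent between s1 and s2.
Firm A's expected payoff from s1 is 9(1−y); from s2 it is 9y + 4(1−y).
Setting these equal: −9y + 9 = 5y + 4, so y = 5/14.
Therefore Firm B plays t2 with probability 1 − 5/14 = 9/14.

9/14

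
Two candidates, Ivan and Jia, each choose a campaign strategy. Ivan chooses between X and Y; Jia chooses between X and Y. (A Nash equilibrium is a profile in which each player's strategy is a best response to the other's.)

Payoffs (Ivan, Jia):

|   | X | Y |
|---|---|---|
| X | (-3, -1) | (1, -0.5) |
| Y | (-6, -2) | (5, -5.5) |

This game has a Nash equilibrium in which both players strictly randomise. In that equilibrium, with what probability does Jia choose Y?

3/7

Let c be the probability that Jia plays X. In a completely mixed equilibrium, Ivan must be indifferent between X and Y.
Ivan's expected payoff from X is −3c + (1−c); from Y it is −6c + 5(1−c).
Setting these equal: −4c + 1 = −11c + 5, so c = 4/7.
Therefore Jia plays Y with probability 1 − 4/7 = 3/7.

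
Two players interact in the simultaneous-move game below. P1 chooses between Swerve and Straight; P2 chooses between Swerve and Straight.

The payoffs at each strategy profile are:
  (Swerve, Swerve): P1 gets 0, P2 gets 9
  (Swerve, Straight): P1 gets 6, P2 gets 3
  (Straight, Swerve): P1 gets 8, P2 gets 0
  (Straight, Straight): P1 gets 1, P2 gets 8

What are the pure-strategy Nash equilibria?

none

(Swerve, Swerve): P1 prefers Straight (8 > 0) — not an equilibrium.
(Swerve, Straight): P2 prefers Swerve (9 > 3) — not an equilibrium.
(Straight, Swerve): P2 prefers Straight (8 > 0) — not an equilibrium.
(Straight, Straight): P1 prefers Swerve (6 > 1) — not an equilibrium.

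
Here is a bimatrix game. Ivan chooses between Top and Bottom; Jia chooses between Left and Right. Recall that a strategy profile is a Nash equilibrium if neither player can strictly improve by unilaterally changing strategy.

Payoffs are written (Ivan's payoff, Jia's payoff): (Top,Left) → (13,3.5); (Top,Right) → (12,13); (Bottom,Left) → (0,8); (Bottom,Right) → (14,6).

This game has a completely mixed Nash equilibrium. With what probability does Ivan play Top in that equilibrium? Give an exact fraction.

Let p be the probability that Ivan plays Top. In a completely mixed equilibrium, Jia must be indifferent between Left and Right.
Jia's expected payoff from Left is 3.5p + 8(1−p); from Right it is 13p + 6(1−p).
Setting these equal: −4.5p + 8 = 7p + 6, so p = 4/23.

4/23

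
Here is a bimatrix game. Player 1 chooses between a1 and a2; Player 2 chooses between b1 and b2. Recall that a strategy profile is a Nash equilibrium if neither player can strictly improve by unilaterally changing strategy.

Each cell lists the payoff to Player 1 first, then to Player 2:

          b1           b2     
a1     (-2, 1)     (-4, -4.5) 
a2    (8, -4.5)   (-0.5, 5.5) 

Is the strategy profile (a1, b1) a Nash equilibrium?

No

At (a1, b1), Player 1 earns -2; switching to a2 would give 8, so Player 1 would deviate.
Player 2 earns 1; switching to b2 would give -4.5, so Player 2 has no profitable deviation.
Since at least one player can profitably deviate, this is not a Nash equilibrium.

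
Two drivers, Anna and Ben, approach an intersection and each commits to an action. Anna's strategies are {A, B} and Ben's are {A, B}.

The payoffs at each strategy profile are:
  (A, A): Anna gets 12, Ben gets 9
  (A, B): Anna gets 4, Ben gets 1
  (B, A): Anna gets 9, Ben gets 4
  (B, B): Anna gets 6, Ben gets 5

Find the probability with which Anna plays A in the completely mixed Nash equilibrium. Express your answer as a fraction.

Let x be the probability that Anna plays A. In a completely mixed equilibrium, Ben must be indifferent between A and B.
Ben's expected payoff from A is 9x + 4(1−x); from B it is x + 5(1−x).
Setting these equal: 5x + 4 = −4x + 5, so x = 1/9.

1/9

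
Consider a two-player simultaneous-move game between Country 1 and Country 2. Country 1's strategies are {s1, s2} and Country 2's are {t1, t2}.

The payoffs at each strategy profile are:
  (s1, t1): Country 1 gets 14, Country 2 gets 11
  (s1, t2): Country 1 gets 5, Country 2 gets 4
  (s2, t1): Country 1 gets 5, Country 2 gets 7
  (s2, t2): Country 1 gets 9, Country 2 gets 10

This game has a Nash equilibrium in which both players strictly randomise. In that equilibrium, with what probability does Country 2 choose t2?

9/13

Let c be the probability that Country 2 plays t1. In a completely mixed equilibrium, Country 1 must be indifferent between s1 and s2.
Country 1's expected payoff from s1 is 14c + 5(1−c); from s2 it is 5c + 9(1−c).
Setting these equal: 9c + 5 = −4c + 9, so c = 4/13.
Therefore Country 2 plays t2 with probability 1 − 4/13 = 9/13.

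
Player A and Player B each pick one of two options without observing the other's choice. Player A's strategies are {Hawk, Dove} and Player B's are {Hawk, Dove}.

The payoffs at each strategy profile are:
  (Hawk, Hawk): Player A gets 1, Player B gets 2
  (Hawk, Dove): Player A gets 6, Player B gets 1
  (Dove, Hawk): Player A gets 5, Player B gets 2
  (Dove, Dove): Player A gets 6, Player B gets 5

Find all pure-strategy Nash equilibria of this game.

(Hawk, Hawk): Player A prefers Dove (5 > 1) — not an equilibrium.
(Hawk, Dove): Player B prefers Hawk (2 > 1) — not an equilibrium.
(Dove, Hawk): Player B prefers Dove (5 > 2) — not an equilibrium.
(Dove, Dove): Player A gets 6 ≥ 6 from Hawk, and Player B gets 5 ≥ 2 from Hawk — Nash equilibrium.

(Dove, Dove)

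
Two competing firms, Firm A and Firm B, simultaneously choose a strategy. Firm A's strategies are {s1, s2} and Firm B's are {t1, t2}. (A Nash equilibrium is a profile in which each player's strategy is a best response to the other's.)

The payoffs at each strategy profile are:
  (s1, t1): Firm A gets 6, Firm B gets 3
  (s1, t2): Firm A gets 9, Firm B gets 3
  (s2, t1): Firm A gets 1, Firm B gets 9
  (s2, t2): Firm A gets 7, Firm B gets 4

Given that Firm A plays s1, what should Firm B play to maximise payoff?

either — both t1 and t2 are best responses

Against s1, Firm B earns 3 from t1 and 3 from t2.
So either strategy is a best response.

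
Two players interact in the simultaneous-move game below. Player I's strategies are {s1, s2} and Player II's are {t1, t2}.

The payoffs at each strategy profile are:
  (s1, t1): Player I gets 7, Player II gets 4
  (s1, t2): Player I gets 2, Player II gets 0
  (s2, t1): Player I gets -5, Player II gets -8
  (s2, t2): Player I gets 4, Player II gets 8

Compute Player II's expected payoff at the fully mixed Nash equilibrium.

8/5

First find x, the probability Player I plays s1, from Player II's indifference between t1 and t2: 4x − 8(1−x) = 8(1−x), giving x = 4/5.
Since Player II is indifferent in equilibrium, Player II's expected payoff equals the payoff from either column against (4/5, 1/5). Using t1: 4(4/5) − 8(1/5) = 8/5.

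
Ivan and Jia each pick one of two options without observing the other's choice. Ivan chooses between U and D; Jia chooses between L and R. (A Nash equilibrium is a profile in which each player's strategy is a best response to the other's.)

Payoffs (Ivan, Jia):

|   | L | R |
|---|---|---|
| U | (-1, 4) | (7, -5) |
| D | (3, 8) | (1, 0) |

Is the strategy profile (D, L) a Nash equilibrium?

Yes

At (D, L), Ivan earns 3; switching to U would give -1, so Ivan has no profitable deviation.
Jia earns 8; switching to R would give 0, so Jia has no profitable deviation.
Neither player can gain by a unilateral deviation, so this profile is a Nash equilibrium.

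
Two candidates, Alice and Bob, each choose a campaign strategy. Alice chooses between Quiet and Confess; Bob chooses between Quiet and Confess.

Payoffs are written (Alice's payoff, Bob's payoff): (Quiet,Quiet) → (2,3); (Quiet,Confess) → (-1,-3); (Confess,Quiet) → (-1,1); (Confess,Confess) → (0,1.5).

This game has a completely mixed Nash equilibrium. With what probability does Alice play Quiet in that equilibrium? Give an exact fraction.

Let r be the probability that Alice plays Quiet. In a completely mixed equilibrium, Bob must be indifferent between Quiet and Confess.
Bob's expected payoff from Quiet is 3r + (1−r); from Confess it is −3r + 1.5(1−r).
Setting these equal: 2r + 1 = −4.5r + 1.5, so r = 1/13.

1/13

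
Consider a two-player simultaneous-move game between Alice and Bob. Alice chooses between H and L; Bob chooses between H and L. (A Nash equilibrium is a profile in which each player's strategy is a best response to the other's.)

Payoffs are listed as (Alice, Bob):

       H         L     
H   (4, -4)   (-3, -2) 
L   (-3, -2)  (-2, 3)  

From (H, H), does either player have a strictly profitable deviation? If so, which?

Alice at (H, H) earns 4; deviating to L yields -3 — not better.
Bob earns -4; deviating to L yields -2 — a strict improvement.
Only Bob has a strictly profitable deviation.

Bob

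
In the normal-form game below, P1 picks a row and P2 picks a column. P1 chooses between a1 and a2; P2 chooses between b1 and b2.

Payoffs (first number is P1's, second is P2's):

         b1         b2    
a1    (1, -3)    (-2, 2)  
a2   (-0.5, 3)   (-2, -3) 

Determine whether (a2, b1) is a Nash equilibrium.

At (a2, b1), P1 earns -0.5; switching to a1 would give 1, so P1 would deviate.
P2 earns 3; switching to b2 would give -3, so P2 has no profitable deviation.
Since at least one player can profitably deviate, this is not a Nash equilibrium.

No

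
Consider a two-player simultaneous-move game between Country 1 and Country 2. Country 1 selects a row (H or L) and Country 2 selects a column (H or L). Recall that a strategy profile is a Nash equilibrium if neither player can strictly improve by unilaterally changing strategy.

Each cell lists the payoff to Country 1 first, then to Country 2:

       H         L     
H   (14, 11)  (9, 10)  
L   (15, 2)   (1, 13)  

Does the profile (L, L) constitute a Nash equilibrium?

At (L, L), Country 1 earns 1; switching to H would give 9, so Country 1 would deviate.
Country 2 earns 13; switching to H would give 2, so Country 2 has no profitable deviation.
Since at least one player can profitably deviate, this is not a Nash equilibrium.

No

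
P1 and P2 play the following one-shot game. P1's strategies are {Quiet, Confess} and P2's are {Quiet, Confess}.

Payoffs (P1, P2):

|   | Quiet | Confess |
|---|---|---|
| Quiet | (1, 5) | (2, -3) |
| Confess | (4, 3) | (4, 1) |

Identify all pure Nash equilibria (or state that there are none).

(Quiet, Quiet): P1 prefers Confess (4 > 1) — not an equilibrium.
(Quiet, Confess): P1 prefers Confess (4 > 2); P2 prefers Quiet (5 > -3) — not an equilibrium.
(Confess, Quiet): P1 gets 4 ≥ 1 from Quiet, and P2 gets 3 ≥ 1 from Confess — Nash equilibrium.
(Confess, Confess): P2 prefers Quiet (3 > 1) — not an equilibrium.

(Confess, Quiet)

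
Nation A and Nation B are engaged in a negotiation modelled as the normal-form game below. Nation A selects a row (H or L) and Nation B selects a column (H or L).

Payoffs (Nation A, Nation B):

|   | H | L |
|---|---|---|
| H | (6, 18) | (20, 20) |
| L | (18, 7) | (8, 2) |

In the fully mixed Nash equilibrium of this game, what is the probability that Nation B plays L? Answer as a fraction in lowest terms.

Let q be the probability that Nation B plays H. In a completely mixed equilibrium, Nation A must be indifferent between H and L.
Nation A's expected payoff from H is 6q + 20(1−q); from L it is 18q + 8(1−q).
Setting these equal: −14q + 20 = 10q + 8, so q = 1/2.
Therefore Nation B plays L with probability 1 − 1/2 = 1/2.

1/2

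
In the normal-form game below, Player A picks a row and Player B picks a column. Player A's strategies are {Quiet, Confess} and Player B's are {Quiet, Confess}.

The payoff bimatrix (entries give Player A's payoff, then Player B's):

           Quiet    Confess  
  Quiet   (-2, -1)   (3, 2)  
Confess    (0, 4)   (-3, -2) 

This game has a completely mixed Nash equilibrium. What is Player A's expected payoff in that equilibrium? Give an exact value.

First find q, the probability Player B plays Quiet, from Player A's indifference between Quiet and Confess: −2q + 3(1−q) = −3(1−q), giving q = 3/4.
Since Player A is indifferent in equilibrium, Player A's expected payoff equals the payoff from either row against (3/4, 1/4). Using Quiet: −2(3/4) + 3(1/4) = -3/4.

-3/4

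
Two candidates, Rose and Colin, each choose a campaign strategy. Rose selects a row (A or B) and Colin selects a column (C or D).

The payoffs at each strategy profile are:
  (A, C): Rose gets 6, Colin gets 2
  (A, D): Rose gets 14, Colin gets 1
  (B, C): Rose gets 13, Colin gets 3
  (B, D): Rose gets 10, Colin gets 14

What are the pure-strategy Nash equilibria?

none

(A, C): Rose prefers B (13 > 6) — not an equilibrium.
(A, D): Colin prefers C (2 > 1) — not an equilibrium.
(B, C): Colin prefers D (14 > 3) — not an equilibrium.
(B, D): Rose prefers A (14 > 10) — not an equilibrium.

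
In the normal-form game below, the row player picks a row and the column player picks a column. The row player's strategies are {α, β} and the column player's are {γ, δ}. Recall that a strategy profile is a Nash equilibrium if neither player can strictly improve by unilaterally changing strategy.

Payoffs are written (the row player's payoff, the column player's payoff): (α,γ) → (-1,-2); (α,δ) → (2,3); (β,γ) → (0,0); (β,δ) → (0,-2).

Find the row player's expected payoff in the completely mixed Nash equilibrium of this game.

First find y, the probability the column player plays γ, from the row player's indifference between α and β: −y + 2(1−y) = 0, giving y = 2/3.
Since the row player is indifferent in equilibrium, the row player's expected payoff equals the payoff from either row against (2/3, 1/3). Using α: −(2/3) + 2(1/3) = 0.

0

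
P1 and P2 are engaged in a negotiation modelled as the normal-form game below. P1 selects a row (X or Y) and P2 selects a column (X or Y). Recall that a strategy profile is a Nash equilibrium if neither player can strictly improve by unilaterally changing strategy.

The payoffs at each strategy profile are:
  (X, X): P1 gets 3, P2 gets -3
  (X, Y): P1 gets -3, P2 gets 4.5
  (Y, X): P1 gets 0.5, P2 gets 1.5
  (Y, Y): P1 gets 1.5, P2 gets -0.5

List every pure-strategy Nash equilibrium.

(X, X): P2 prefers Y (4.5 > -3) — not an equilibrium.
(X, Y): P1 prefers Y (1.5 > -3) — not an equilibrium.
(Y, X): P1 prefers X (3 > 0.5) — not an equilibrium.
(Y, Y): P2 prefers X (1.5 > -0.5) — not an equilibrium.

none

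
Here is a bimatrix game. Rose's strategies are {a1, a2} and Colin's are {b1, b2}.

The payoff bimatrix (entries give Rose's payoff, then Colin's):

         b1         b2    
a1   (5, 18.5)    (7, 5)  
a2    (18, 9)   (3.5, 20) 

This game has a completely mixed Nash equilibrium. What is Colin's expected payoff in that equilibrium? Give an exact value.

First find x, the probability Rose plays a1, from Colin's indifference between b1 and b2: 18.5x + 9(1−x) = 5x + 20(1−x), giving x = 22/49.
Since Colin is indifferent in equilibrium, Colin's expected payoff equals the payoff from either column against (22/49, 27/49). Using b1: 18.5(22/49) + 9(27/49) = 650/49.

650/49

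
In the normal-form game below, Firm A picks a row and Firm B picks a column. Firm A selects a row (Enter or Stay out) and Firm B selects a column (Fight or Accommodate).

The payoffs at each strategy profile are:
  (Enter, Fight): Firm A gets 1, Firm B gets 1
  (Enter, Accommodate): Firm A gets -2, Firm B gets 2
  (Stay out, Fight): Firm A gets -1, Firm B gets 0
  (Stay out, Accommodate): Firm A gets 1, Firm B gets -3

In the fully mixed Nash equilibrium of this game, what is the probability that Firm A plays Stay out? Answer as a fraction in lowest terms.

Let x be the probability that Firm A plays Enter. In a completely mixed equilibrium, Firm B must be indifferent between Fight and Accommodate.
Firm B's expected payoff from Fight is x; from Accommodate it is 2x − 3(1−x).
Setting these equal: x = 5x − 3, so x = 3/4.
Therefore Firm A plays Stay out with probability 1 − 3/4 = 1/4.

1/4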